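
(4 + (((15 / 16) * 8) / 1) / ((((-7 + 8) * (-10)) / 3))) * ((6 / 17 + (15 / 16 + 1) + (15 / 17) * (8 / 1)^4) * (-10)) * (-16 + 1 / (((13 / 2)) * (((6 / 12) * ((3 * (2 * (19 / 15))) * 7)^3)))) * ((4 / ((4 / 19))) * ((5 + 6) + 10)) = 14440618444257315 / 35741888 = 404025060.02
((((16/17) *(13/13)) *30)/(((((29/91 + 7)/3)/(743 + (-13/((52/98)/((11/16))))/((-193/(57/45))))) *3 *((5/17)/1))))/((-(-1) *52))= 481892327/2570760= 187.45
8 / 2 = 4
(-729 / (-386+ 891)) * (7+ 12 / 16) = -22599 / 2020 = -11.19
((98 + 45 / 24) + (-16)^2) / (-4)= -2847 / 32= -88.97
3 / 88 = 0.03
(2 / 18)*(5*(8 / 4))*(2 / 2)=10 / 9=1.11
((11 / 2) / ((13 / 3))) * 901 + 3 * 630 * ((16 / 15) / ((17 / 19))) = 1501365 / 442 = 3396.75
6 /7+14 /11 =2.13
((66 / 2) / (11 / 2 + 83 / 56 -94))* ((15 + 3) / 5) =-3024 / 2215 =-1.37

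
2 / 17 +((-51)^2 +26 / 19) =840603 / 323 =2602.49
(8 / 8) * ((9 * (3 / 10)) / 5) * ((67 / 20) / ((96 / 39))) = 23517 / 32000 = 0.73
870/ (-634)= -435/ 317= -1.37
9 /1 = 9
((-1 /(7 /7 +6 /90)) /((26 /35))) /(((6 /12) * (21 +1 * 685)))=-525 /146848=-0.00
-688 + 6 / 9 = -687.33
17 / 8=2.12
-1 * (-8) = 8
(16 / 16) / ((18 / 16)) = 8 / 9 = 0.89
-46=-46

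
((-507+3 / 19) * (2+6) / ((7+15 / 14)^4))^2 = 8759046534871449600 / 9596983536392219881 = 0.91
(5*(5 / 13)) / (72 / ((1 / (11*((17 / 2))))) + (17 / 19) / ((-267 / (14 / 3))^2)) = 60952095 / 213371350504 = 0.00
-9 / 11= -0.82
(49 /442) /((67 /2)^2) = 98 /992069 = 0.00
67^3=300763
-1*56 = -56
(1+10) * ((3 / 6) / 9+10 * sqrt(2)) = 11 / 18+110 * sqrt(2) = 156.17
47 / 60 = 0.78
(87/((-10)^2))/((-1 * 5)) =-87/500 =-0.17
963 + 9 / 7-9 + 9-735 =1605 / 7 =229.29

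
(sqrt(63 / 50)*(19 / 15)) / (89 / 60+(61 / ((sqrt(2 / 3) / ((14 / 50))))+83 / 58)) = -83823630*sqrt(14) / 32478280799+491258376*sqrt(21) / 32478280799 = 0.06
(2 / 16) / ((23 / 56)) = 0.30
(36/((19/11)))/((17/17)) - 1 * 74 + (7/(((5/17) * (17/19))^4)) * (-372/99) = -2170085182/391875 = -5537.70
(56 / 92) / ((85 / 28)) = 392 / 1955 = 0.20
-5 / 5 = -1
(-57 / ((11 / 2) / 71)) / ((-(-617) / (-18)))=145692 / 6787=21.47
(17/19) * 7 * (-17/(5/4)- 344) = -212772/95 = -2239.71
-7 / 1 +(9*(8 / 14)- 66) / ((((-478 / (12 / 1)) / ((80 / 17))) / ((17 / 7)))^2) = -235297921 / 19592503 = -12.01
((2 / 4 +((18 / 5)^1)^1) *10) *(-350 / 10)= -1435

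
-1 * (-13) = 13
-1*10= -10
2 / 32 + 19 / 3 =6.40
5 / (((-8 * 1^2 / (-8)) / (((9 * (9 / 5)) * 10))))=810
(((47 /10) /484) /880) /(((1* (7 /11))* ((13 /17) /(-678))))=-270861 /17617600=-0.02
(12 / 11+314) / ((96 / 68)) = 29461 / 132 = 223.19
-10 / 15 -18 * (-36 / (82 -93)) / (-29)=1306 / 957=1.36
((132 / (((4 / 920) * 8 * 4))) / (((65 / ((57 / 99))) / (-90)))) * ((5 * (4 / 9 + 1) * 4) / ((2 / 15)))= -163875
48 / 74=24 / 37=0.65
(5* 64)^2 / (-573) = -102400 / 573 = -178.71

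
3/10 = 0.30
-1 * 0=0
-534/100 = -5.34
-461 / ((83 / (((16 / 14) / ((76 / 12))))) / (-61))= 674904 / 11039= 61.14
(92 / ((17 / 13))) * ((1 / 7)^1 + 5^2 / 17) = 229632 / 2023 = 113.51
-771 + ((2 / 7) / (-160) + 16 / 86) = -18561243 / 24080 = -770.82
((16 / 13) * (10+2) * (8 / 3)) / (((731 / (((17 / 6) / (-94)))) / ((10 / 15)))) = -256 / 236457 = -0.00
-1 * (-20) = 20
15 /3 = 5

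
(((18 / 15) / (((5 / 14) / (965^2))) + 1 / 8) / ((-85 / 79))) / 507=-1977474991 / 344760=-5735.80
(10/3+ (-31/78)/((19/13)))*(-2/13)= -349/741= -0.47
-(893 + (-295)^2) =-87918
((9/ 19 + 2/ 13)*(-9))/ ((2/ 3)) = -4185/ 494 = -8.47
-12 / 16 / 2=-3 / 8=-0.38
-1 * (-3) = 3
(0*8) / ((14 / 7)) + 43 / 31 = 43 / 31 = 1.39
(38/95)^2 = 4/25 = 0.16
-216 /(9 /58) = -1392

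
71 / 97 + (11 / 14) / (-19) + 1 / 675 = 12053627 / 17416350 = 0.69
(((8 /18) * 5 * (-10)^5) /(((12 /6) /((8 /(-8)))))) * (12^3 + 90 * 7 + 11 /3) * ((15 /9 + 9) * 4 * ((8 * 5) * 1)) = 36275200000000 /81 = 447841975308.64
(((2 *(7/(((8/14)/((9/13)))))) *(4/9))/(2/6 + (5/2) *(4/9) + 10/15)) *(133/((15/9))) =18522/65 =284.95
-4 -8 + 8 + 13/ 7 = -15/ 7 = -2.14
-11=-11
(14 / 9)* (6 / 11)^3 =336 / 1331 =0.25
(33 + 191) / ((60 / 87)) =1624 / 5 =324.80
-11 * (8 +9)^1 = -187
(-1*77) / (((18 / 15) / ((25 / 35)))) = -275 / 6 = -45.83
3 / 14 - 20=-277 / 14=-19.79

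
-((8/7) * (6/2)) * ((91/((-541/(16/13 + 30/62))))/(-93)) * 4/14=-11056/3639307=-0.00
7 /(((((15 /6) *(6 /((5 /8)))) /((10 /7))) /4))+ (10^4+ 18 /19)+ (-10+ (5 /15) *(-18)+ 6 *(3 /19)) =569291 /57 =9987.56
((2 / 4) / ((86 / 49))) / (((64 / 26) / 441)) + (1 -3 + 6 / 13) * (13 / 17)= 4665509 / 93568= 49.86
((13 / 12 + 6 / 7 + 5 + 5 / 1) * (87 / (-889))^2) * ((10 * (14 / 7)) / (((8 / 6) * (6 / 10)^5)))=13180046875 / 597482676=22.06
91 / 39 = 7 / 3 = 2.33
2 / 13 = 0.15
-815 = -815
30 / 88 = 15 / 44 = 0.34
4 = 4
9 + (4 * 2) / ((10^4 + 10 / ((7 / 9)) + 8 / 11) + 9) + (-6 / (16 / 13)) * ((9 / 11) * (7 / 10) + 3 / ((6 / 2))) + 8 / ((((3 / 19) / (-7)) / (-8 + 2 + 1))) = 3615690678181 / 2037390960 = 1774.67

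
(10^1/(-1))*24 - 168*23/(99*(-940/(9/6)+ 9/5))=-3534040/14729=-239.94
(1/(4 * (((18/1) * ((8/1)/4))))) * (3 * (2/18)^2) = 1/3888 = 0.00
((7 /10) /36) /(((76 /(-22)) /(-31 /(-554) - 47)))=667513 /2526240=0.26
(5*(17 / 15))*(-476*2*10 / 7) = -7706.67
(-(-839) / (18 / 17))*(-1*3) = -2377.17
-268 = -268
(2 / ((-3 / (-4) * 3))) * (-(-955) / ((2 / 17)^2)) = 551990 / 9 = 61332.22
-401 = -401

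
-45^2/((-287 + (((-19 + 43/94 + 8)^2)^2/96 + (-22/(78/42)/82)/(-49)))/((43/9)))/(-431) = -54111411892661760/381629650425813607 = -0.14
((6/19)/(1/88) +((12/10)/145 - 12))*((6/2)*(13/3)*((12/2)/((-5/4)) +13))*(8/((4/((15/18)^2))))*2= 38662754/8265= 4677.89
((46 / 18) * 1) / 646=23 / 5814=0.00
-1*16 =-16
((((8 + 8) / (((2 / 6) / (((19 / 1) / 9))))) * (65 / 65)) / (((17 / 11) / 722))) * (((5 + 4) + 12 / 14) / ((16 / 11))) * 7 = 38177194 / 17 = 2245717.29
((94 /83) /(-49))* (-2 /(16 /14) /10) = 47 /11620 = 0.00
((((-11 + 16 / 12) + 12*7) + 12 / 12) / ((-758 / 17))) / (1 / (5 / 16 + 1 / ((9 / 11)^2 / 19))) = -71440069 / 1473552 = -48.48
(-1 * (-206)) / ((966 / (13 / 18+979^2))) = 1776950953 / 8694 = 204388.19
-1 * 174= -174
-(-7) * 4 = 28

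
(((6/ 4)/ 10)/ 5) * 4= 3/ 25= 0.12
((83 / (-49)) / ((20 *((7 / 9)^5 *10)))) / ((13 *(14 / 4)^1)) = -4901067 / 7494241300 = -0.00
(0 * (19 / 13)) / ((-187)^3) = 0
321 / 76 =4.22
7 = 7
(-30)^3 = -27000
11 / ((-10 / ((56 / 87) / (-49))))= 44 / 3045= 0.01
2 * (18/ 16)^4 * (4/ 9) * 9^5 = 43046721/ 512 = 84075.63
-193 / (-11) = 193 / 11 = 17.55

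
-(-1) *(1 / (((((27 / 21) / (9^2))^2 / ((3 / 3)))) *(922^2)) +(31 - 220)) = -160661907 / 850084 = -189.00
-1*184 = -184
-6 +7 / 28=-23 / 4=-5.75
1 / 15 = 0.07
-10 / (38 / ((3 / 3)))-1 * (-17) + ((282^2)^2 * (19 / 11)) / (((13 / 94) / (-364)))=-28750356484765.81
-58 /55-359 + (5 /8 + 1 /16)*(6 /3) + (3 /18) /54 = -12783229 /35640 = -358.68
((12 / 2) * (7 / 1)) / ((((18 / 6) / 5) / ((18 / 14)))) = 90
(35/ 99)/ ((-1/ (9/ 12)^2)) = -0.20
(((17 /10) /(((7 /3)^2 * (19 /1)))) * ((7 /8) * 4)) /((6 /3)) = 153 /5320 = 0.03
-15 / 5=-3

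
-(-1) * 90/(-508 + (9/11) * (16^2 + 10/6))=-990/3269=-0.30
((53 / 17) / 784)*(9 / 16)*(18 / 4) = 4293 / 426496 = 0.01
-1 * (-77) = 77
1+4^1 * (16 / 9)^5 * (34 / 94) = 74078471 / 2775303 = 26.69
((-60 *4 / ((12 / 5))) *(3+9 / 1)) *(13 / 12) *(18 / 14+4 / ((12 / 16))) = -180700 / 21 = -8604.76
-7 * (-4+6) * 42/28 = -21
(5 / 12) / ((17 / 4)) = 5 / 51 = 0.10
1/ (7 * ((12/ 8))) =2/ 21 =0.10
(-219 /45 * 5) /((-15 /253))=18469 /45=410.42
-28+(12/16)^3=-1765/64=-27.58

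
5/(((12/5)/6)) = 25/2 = 12.50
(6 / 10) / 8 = 3 / 40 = 0.08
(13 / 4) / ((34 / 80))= 130 / 17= 7.65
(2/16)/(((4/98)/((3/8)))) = 147/128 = 1.15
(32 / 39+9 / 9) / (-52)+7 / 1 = 14125 / 2028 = 6.96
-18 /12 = -3 /2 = -1.50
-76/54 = -38/27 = -1.41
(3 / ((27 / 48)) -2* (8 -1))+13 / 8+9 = 47 / 24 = 1.96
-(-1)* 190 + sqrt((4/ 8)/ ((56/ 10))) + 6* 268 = sqrt(70)/ 28 + 1798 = 1798.30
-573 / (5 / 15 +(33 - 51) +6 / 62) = 53289 / 1634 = 32.61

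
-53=-53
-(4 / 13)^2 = -16 / 169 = -0.09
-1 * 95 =-95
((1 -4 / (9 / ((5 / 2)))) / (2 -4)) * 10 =5 / 9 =0.56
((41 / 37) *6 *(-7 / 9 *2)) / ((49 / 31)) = -5084 / 777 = -6.54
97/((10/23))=2231/10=223.10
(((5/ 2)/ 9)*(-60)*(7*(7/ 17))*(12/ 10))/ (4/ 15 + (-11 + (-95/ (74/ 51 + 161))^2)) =20180520150/ 3637703129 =5.55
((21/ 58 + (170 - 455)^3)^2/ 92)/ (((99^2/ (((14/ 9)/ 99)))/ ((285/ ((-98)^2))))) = 19028573383639774655/ 68667661760544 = 277111.13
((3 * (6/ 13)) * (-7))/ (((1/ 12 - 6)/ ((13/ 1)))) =1512/ 71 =21.30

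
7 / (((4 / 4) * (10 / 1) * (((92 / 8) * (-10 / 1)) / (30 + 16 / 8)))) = -112 / 575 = -0.19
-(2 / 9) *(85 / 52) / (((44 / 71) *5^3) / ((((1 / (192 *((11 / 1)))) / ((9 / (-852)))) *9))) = 85697 / 45302400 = 0.00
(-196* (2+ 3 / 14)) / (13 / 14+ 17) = -6076 / 251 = -24.21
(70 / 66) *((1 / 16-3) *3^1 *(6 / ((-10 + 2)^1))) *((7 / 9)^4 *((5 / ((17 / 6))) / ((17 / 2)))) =19748225 / 37079856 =0.53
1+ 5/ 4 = 2.25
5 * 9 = 45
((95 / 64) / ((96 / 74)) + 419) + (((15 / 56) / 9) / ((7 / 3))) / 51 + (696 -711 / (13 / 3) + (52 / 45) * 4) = 477388493873 / 499000320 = 956.69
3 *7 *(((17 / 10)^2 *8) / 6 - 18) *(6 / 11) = -162.04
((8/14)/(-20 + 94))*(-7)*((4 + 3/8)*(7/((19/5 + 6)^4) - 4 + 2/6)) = 22642745/26118078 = 0.87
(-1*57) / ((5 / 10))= -114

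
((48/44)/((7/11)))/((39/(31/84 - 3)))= -17/147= -0.12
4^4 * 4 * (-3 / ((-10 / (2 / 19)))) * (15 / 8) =1152 / 19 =60.63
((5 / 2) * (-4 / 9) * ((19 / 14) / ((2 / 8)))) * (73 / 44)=-10.01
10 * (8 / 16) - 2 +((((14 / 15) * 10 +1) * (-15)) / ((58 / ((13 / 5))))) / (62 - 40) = 2.68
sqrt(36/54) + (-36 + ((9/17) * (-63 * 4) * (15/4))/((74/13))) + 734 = sqrt(6)/3 + 767519/1258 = 610.93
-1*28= -28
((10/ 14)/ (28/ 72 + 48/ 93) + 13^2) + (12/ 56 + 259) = 606611/ 1414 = 429.00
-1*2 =-2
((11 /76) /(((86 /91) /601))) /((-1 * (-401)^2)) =-601601 /1050995336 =-0.00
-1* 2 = -2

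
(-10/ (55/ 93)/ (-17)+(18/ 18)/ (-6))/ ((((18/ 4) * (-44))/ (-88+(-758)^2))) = -44474017/ 18513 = -2402.31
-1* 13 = -13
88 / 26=44 / 13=3.38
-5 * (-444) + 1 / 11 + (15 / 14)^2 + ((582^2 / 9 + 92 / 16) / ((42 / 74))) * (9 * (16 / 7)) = 420895129 / 308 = 1366542.63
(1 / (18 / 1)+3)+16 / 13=1003 / 234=4.29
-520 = -520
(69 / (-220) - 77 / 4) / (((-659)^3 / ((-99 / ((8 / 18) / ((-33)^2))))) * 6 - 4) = -7909407 / 2860294625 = -0.00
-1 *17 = -17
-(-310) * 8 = 2480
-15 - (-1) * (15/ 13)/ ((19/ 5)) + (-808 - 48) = -215062/ 247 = -870.70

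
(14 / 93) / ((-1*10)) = -7 / 465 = -0.02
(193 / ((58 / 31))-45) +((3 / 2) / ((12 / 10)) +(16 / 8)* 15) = 10371 / 116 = 89.41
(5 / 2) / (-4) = -5 / 8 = -0.62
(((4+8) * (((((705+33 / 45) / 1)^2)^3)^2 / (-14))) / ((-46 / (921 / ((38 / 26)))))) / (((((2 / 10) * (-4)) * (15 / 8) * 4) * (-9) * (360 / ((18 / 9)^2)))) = 1976079497901060792549391770852911417959184560528384 / 53580696427001953125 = 36880436979636139294295180000000.00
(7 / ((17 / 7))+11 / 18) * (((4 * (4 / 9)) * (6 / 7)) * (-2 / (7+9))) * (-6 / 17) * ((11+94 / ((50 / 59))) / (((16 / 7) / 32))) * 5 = 8688832 / 4335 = 2004.34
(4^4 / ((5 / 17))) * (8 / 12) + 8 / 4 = 8734 / 15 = 582.27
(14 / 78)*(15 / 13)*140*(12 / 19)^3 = 8467200 / 1159171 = 7.30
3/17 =0.18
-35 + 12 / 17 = -583 / 17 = -34.29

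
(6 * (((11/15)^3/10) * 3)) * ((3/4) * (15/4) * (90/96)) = 11979/6400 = 1.87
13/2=6.50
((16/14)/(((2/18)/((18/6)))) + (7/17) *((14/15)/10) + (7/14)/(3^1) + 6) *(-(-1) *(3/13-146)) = -250731619/46410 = -5402.53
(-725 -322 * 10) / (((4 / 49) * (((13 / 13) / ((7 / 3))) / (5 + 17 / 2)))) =-12178215 / 8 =-1522276.88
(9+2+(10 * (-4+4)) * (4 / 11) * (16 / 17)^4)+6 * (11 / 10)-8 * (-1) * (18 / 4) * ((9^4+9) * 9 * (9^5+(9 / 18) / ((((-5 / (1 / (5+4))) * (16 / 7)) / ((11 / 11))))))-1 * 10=2513928299597 / 20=125696414979.85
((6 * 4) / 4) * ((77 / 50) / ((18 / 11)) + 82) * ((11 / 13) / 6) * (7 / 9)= 54.59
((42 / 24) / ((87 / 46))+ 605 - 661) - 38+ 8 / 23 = -371093 / 4002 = -92.73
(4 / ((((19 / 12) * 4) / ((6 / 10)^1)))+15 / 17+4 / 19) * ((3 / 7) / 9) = 2377 / 33915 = 0.07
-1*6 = -6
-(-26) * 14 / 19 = 364 / 19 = 19.16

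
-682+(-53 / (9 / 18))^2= 10554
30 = 30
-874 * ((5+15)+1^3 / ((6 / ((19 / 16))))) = -847343 / 48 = -17652.98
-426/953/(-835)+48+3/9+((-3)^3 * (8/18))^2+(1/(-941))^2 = 406570297462418/2113877799465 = 192.33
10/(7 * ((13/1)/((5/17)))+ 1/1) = 25/776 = 0.03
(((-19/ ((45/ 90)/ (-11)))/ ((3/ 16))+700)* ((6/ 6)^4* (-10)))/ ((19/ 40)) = -3515200/ 57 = -61670.18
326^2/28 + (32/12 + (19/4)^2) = 1283789/336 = 3820.80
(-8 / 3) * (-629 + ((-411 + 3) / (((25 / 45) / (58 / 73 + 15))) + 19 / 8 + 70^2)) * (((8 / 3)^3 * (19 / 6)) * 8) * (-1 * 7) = -5826912888832 / 88695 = -65696069.55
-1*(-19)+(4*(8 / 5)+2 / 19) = 2423 / 95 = 25.51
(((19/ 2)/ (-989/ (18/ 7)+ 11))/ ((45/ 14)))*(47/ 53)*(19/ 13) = -237538/ 23167625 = -0.01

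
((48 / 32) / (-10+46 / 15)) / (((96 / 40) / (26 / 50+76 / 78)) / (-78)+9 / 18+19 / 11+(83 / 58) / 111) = -2321591085 / 23818055872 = -0.10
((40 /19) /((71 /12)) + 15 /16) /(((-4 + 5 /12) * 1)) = -83745 /232028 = -0.36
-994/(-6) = 497/3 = 165.67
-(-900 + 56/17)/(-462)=-1.94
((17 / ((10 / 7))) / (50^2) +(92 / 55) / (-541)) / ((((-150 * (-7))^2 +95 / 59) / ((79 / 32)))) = 1156715709 / 309678590276000000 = 0.00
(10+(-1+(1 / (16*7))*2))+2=617 / 56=11.02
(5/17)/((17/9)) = 45/289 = 0.16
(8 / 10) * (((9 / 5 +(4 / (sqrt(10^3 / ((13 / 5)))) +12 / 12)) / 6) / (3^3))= 2 * sqrt(26) / 10125 +28 / 2025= 0.01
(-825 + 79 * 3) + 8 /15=-8812 /15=-587.47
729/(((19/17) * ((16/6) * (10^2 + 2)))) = 729/304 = 2.40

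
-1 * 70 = -70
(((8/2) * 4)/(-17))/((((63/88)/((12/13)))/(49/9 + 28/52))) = -563200/77571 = -7.26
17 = 17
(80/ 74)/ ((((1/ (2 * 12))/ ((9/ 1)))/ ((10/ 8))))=10800/ 37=291.89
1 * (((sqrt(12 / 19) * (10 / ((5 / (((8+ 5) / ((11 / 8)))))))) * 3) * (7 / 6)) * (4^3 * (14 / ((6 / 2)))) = 1304576 * sqrt(57) / 627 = 15708.66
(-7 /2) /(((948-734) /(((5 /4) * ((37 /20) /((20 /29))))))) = -7511 /136960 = -0.05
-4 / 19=-0.21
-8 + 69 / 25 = -131 / 25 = -5.24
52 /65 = 4 /5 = 0.80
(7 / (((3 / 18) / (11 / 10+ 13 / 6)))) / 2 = 68.60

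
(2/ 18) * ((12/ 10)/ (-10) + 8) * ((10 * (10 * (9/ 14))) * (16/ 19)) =6304/ 133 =47.40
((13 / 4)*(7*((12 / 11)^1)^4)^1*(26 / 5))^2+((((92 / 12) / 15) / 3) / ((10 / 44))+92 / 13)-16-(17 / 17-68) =52914623564304779 / 1880999180775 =28131.13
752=752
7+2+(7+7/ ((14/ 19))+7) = 65/ 2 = 32.50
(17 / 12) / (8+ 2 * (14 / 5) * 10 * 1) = 17 / 768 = 0.02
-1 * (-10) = 10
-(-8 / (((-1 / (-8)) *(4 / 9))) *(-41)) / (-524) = 1476 / 131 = 11.27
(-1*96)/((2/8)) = -384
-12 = -12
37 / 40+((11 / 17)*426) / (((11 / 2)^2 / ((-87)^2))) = 515909959 / 7480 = 68971.92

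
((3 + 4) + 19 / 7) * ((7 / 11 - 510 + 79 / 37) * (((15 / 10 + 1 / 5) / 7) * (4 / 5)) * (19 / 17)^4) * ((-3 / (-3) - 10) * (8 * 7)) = 15496547260032 / 20584025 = 752843.39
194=194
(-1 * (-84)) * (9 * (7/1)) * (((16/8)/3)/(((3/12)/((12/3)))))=56448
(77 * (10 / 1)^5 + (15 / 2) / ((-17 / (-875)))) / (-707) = -37401875 / 3434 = -10891.64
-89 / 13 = -6.85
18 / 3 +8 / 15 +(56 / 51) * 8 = 1302 / 85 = 15.32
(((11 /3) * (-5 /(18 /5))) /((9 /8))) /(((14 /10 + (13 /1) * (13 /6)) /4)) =-44000 /71847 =-0.61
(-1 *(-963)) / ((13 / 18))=17334 / 13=1333.38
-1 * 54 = -54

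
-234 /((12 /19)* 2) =-741 /4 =-185.25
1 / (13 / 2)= 0.15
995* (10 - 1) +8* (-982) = 1099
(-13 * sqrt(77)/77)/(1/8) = -104 * sqrt(77)/77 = -11.85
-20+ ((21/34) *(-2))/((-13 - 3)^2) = -87061/4352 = -20.00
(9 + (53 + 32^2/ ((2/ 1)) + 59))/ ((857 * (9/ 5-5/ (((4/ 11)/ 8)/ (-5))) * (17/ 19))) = 60135/ 40195871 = 0.00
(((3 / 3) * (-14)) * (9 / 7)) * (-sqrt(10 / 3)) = 6 * sqrt(30) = 32.86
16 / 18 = 8 / 9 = 0.89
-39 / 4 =-9.75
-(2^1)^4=-16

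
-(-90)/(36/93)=465/2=232.50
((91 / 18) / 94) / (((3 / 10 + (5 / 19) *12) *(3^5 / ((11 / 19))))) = 5005 / 135064746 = 0.00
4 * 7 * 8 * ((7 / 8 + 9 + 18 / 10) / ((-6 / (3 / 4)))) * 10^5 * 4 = -130760000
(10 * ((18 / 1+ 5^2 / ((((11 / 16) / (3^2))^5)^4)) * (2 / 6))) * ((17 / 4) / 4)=5205440969890514512480764141926983722772650255 / 2690999979730240036804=1934389078075108435708368.00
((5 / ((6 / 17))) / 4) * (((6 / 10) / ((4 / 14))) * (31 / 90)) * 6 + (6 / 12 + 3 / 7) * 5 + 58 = 78.01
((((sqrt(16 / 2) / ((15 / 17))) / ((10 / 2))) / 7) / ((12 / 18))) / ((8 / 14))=17 * sqrt(2) / 100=0.24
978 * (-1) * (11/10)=-5379/5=-1075.80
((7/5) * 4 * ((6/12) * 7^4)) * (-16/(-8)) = 67228/5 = 13445.60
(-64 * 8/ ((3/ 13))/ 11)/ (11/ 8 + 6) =-53248/ 1947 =-27.35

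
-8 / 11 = -0.73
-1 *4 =-4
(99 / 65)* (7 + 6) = 99 / 5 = 19.80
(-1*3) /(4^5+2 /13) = -13 /4438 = -0.00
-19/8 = -2.38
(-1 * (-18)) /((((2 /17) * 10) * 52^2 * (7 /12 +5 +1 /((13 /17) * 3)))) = 153 /162760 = 0.00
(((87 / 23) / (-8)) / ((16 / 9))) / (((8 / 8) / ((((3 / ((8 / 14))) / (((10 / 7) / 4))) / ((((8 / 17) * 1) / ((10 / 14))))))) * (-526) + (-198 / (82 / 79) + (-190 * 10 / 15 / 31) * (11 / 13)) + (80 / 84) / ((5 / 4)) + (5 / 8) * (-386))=0.00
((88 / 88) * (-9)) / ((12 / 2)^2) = -1 / 4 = -0.25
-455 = -455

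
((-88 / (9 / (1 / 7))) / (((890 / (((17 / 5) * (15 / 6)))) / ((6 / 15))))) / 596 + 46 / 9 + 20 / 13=200609191 / 30168775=6.65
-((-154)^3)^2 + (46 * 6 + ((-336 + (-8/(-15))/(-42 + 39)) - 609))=-600256454686433/45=-13339032326365.18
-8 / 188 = -2 / 47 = -0.04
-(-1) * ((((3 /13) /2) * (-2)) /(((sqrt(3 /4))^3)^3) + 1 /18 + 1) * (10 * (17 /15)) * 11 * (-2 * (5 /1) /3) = -35530 /81 + 1914880 * sqrt(3) /9477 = -88.67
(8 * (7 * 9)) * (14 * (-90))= -635040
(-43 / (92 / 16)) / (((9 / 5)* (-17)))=860 / 3519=0.24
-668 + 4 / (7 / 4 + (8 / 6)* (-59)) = -616612 / 923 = -668.05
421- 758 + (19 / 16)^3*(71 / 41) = -334.10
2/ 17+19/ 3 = 329/ 51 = 6.45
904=904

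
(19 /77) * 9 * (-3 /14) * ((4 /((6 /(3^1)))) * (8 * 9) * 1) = -36936 /539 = -68.53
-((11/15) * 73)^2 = -644809/225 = -2865.82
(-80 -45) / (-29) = 125 / 29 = 4.31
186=186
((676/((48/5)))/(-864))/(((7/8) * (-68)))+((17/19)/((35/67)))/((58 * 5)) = 61828771/8497742400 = 0.01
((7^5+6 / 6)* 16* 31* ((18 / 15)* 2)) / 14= 50020608 / 35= 1429160.23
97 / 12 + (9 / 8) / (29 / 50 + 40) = 49372 / 6087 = 8.11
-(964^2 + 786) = -930082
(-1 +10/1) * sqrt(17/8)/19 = 9 * sqrt(34)/76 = 0.69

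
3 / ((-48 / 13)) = -13 / 16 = -0.81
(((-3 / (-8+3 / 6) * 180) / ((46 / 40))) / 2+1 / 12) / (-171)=-8663 / 47196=-0.18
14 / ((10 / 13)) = 91 / 5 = 18.20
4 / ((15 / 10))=8 / 3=2.67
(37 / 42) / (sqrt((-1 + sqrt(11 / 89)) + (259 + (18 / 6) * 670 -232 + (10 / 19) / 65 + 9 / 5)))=0.02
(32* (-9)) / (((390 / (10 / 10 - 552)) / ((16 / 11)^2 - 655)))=-2089365552 / 7865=-265653.60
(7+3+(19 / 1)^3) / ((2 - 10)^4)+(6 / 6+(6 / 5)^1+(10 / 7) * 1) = 760607 / 143360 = 5.31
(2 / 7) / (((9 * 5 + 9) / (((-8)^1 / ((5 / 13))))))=-104 / 945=-0.11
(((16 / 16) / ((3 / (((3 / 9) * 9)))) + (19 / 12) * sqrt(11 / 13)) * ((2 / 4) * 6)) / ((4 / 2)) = 3 / 2 + 19 * sqrt(143) / 104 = 3.68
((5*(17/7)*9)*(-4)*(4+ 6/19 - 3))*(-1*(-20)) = -1530000/133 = -11503.76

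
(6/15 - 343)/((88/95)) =-32547/88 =-369.85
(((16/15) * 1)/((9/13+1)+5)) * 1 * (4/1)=832/1305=0.64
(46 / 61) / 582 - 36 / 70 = -318713 / 621285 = -0.51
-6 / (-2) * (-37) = -111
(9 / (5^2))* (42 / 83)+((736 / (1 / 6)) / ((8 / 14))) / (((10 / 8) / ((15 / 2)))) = 96213978 / 2075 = 46368.18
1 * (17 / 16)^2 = 289 / 256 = 1.13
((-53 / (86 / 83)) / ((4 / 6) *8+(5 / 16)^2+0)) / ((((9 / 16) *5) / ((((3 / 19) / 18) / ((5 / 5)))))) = -0.03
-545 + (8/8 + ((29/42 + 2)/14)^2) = -188071967/345744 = -543.96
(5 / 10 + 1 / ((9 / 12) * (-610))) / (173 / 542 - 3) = -246881 / 1329495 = -0.19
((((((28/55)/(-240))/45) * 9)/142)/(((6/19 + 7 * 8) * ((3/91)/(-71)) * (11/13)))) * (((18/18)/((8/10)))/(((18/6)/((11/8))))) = 157339/2033856000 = 0.00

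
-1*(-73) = 73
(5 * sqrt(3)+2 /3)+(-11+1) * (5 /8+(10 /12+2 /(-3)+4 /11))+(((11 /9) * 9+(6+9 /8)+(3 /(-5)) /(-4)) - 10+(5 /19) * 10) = 169 /8360+5 * sqrt(3) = 8.68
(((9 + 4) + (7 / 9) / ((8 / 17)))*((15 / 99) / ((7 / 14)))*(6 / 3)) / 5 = 1055 / 594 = 1.78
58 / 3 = 19.33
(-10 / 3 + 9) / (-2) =-17 / 6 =-2.83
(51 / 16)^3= 132651 / 4096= 32.39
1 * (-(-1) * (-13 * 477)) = -6201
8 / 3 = 2.67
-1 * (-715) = 715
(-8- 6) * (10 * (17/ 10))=-238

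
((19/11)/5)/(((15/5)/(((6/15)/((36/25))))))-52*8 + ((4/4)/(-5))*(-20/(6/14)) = -241541/594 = -406.63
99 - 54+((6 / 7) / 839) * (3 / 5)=1321443 / 29365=45.00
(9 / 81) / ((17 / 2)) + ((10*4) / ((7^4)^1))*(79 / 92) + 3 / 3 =8680435 / 8449119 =1.03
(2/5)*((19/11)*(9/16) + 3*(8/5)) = 5079/2200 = 2.31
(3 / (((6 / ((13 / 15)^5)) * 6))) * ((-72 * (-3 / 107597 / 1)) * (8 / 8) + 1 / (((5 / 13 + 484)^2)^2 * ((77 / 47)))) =198152672209808379381487 / 2422518611303971630804612500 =0.00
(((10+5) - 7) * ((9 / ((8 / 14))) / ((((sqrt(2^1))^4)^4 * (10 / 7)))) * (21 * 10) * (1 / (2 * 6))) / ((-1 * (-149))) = 0.04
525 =525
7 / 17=0.41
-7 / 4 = -1.75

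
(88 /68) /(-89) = -22 /1513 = -0.01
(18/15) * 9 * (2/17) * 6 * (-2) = -1296/85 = -15.25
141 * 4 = 564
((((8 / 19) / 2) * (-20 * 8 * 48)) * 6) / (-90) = 2048 / 19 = 107.79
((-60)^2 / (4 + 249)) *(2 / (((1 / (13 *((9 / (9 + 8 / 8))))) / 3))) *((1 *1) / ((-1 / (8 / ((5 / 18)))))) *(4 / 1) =-29113344 / 253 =-115072.51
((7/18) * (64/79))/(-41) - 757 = -22067531/29151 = -757.01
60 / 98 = 30 / 49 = 0.61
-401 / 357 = -1.12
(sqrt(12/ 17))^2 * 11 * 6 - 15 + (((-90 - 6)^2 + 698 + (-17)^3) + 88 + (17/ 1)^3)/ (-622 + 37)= 48037/ 3315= 14.49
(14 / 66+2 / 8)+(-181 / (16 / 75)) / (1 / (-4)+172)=-33839 / 7557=-4.48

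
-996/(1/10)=-9960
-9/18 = -0.50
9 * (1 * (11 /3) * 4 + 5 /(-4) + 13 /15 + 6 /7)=19077 /140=136.26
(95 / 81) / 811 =95 / 65691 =0.00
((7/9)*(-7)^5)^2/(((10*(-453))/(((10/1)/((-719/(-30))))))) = -138412872010/8794089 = -15739.31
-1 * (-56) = 56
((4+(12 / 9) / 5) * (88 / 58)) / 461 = 2816 / 200535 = 0.01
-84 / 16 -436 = -1765 / 4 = -441.25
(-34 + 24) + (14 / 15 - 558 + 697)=1949 / 15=129.93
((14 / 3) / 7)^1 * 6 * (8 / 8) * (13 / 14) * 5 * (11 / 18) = 715 / 63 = 11.35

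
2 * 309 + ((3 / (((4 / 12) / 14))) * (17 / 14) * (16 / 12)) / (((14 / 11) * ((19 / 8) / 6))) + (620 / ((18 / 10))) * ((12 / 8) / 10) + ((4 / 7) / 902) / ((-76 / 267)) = 386745229 / 359898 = 1074.60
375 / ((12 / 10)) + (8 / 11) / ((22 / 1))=75633 / 242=312.53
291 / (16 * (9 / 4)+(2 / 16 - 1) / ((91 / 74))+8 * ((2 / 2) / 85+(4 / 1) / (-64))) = 1286220 / 154181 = 8.34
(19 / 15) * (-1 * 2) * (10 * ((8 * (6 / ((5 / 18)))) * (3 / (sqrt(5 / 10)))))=-65664 * sqrt(2) / 5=-18572.58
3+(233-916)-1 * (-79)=-601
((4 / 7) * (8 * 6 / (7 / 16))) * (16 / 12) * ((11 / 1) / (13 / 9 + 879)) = 101376 / 97069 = 1.04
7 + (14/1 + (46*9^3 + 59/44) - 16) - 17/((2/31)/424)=-3440081/44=-78183.66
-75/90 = -5/6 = -0.83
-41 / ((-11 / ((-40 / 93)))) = -1640 / 1023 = -1.60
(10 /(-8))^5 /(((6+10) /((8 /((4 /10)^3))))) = -390625 /16384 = -23.84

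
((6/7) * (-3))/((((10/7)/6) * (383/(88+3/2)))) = -4833/1915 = -2.52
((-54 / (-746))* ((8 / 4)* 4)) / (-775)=-216 / 289075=-0.00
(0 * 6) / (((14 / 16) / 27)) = 0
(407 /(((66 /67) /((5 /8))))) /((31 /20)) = 61975 /372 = 166.60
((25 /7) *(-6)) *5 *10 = -1071.43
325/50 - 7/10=5.80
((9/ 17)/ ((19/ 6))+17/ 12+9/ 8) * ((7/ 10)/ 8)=146993/ 620160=0.24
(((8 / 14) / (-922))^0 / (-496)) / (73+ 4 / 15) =-15 / 545104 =-0.00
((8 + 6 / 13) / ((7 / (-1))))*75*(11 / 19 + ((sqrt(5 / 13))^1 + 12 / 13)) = -192.40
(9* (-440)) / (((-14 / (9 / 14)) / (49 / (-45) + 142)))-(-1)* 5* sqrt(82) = 5* sqrt(82) + 1255518 / 49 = 25668.09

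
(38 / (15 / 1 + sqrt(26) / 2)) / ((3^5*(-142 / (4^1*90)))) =-400 / 14697 + 40*sqrt(26) / 44091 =-0.02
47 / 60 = 0.78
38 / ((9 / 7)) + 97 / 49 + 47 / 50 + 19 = 1135027 / 22050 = 51.48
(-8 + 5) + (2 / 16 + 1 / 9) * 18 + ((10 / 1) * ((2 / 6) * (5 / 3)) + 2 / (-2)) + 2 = 281 / 36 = 7.81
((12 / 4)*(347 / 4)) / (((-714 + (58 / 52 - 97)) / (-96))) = 216528 / 7019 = 30.85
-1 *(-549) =549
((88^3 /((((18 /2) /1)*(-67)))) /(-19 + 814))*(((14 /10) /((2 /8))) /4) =-4770304 /2396925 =-1.99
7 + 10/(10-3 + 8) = 23/3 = 7.67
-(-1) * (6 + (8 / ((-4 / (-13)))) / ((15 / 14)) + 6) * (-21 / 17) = -224 / 5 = -44.80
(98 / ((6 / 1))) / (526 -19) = 49 / 1521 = 0.03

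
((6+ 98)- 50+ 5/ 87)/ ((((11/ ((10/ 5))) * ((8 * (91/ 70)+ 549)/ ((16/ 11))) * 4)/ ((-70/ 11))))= -13168400/ 323884209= -0.04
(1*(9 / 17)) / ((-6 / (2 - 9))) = 21 / 34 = 0.62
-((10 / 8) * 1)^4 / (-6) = 625 / 1536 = 0.41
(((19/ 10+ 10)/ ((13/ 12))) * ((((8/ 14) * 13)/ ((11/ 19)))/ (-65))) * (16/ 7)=-124032/ 25025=-4.96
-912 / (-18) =152 / 3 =50.67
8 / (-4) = -2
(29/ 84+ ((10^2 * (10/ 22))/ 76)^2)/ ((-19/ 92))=-59322727/ 17428719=-3.40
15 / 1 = 15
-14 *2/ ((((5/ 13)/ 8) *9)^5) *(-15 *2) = 681325625344/ 12301875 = 55383.88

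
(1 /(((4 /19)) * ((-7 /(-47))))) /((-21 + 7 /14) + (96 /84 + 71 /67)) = -59831 /34326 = -1.74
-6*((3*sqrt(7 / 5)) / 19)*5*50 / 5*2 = -360*sqrt(35) / 19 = -112.09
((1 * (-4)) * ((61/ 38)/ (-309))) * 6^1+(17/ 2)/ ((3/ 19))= 633575/ 11742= 53.96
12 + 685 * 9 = 6177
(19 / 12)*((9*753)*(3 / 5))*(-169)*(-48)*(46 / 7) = 12012042744 / 35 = 343201221.26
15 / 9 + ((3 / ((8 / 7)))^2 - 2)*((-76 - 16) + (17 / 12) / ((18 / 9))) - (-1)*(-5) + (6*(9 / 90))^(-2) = -2059909 / 4608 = -447.03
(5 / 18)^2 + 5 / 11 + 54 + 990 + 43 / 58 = 108035245 / 103356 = 1045.27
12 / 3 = 4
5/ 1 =5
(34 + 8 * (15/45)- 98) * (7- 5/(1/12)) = 9752/3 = 3250.67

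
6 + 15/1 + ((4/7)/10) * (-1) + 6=943/35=26.94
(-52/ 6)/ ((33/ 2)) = -52/ 99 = -0.53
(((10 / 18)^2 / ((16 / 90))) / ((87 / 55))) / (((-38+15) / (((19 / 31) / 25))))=-5225 / 4466232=-0.00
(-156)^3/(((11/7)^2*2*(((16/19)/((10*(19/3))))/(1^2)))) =-6995291940/121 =-57812330.08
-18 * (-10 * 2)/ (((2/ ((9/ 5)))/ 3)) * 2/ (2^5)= 60.75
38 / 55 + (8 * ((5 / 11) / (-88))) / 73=30489 / 44165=0.69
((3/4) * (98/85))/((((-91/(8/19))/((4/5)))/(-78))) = 2016/8075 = 0.25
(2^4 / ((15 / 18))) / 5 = 96 / 25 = 3.84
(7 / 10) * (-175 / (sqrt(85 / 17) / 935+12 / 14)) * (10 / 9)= -158.35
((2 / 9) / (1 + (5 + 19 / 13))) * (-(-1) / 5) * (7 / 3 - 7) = -364 / 13095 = -0.03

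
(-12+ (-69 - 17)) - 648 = -746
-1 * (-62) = 62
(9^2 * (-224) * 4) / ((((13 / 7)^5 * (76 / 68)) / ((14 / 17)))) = -17076987648 / 7054567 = -2420.70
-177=-177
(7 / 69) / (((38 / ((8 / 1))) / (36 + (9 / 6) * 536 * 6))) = 45360 / 437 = 103.80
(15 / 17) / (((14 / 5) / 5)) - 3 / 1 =-339 / 238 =-1.42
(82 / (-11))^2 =6724 / 121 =55.57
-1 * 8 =-8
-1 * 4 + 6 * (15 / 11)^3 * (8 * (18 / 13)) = 2846788 / 17303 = 164.53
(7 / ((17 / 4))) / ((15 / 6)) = 56 / 85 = 0.66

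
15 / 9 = 5 / 3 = 1.67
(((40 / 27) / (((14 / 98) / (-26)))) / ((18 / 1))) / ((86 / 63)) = -12740 / 1161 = -10.97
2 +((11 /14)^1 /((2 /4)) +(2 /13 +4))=703 /91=7.73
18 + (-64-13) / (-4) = 149 / 4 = 37.25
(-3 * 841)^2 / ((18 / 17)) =12023777 / 2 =6011888.50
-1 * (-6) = 6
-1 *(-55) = 55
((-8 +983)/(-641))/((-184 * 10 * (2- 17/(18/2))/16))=1755/14743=0.12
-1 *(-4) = 4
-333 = -333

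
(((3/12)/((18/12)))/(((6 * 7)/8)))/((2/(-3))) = -1/21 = -0.05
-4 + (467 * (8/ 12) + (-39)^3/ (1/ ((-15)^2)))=-40039403/ 3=-13346467.67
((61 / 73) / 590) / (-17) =-61 / 732190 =-0.00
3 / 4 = 0.75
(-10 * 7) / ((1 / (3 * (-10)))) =2100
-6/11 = -0.55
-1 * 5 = -5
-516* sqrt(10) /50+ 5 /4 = 5 /4 -258* sqrt(10) /25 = -31.38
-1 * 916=-916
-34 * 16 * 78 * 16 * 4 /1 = -2715648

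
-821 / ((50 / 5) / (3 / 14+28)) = -64859 / 28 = -2316.39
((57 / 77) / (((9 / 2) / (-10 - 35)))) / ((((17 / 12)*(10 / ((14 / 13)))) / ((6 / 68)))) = -2052 / 41327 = -0.05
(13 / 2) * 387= 5031 / 2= 2515.50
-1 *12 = -12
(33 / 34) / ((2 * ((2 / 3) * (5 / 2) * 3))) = 33 / 340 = 0.10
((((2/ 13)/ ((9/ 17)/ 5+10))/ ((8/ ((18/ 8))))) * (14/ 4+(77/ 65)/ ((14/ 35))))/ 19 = 16065/ 11032996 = 0.00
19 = 19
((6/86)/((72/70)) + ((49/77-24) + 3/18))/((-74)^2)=-131281/31081776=-0.00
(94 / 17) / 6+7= 404 / 51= 7.92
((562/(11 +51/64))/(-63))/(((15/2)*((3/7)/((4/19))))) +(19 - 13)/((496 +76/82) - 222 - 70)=-494216369/24406654725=-0.02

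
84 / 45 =28 / 15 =1.87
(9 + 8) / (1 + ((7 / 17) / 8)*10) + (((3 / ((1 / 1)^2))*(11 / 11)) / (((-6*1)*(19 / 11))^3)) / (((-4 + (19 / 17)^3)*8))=5311605862271 / 473260464576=11.22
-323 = -323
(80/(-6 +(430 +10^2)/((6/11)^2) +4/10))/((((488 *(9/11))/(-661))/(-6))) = 4362600/9749081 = 0.45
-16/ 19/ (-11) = 16/ 209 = 0.08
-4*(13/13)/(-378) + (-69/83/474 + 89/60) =36983909/24785460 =1.49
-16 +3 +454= 441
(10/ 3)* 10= 33.33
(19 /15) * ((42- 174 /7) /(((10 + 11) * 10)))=76 /735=0.10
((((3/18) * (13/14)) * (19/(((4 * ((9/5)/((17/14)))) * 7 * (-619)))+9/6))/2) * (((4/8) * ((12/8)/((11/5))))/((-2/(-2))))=212818645/5380962048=0.04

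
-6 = -6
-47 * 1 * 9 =-423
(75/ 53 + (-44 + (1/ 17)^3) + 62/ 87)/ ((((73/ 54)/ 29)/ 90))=-1536672121560/ 19008397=-80841.75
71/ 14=5.07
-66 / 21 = -22 / 7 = -3.14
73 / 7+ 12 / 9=247 / 21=11.76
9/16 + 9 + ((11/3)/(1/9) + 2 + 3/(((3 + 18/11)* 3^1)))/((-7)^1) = 25885/5712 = 4.53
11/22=1/2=0.50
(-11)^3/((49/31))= -41261/49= -842.06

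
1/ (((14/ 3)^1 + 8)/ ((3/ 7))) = 9/ 266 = 0.03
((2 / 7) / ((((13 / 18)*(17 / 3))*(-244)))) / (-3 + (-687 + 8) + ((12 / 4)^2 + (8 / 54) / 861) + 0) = 89667 / 210913305187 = 0.00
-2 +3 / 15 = -9 / 5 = -1.80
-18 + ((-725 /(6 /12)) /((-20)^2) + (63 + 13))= 435 /8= 54.38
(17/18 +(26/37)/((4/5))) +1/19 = 11866/6327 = 1.88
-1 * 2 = -2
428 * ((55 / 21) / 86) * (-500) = -5885000 / 903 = -6517.17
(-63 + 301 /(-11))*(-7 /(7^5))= 142 /3773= 0.04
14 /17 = 0.82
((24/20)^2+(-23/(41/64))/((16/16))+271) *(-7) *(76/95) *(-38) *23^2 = 136465000056/5125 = 26627317.08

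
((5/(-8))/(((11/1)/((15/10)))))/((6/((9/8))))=-45/2816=-0.02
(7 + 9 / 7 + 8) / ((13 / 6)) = 684 / 91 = 7.52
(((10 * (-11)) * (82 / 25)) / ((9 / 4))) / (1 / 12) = -28864 / 15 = -1924.27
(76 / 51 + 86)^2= 19909444 / 2601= 7654.53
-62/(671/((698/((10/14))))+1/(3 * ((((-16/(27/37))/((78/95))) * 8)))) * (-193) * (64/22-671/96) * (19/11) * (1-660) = 81125391.66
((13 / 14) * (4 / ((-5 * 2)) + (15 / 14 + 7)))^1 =6981 / 980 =7.12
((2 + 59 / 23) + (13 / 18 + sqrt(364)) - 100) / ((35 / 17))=-666587 / 14490 + 34 * sqrt(91) / 35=-36.74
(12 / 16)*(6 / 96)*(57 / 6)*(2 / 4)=57 / 256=0.22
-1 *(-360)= 360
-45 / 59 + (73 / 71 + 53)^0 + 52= 3082 / 59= 52.24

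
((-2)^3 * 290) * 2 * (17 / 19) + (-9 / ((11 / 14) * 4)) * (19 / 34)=-59024983 / 14212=-4153.18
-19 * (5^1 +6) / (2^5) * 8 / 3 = -209 / 12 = -17.42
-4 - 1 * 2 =-6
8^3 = 512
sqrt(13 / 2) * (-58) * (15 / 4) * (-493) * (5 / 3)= 357425 * sqrt(26) / 4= 455629.26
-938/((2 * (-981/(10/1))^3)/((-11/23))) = -5159000/21713751243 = -0.00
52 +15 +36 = 103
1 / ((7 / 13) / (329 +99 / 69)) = 98800 / 161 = 613.66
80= 80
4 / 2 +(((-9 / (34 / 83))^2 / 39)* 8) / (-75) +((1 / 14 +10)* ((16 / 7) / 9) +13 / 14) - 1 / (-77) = 1269433657 / 303753450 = 4.18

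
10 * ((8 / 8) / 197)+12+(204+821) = 1037.05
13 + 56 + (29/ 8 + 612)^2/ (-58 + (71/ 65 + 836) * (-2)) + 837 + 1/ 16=4952369271/ 7205888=687.27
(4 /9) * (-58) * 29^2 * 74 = -14438288 /9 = -1604254.22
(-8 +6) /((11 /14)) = -28 /11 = -2.55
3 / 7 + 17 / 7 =20 / 7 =2.86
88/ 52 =22/ 13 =1.69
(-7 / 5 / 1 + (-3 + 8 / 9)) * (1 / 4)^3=-79 / 1440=-0.05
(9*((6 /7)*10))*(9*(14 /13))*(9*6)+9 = 524997 /13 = 40384.38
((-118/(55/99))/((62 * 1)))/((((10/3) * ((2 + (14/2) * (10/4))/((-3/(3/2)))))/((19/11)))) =20178/110825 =0.18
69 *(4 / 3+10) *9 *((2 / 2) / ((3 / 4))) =9384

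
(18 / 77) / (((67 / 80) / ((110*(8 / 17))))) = 115200 / 7973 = 14.45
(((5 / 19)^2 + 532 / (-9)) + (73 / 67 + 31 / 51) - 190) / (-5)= 915325643 / 18503055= 49.47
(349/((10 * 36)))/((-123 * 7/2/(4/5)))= -349/193725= -0.00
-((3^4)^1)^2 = -6561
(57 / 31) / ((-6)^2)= 0.05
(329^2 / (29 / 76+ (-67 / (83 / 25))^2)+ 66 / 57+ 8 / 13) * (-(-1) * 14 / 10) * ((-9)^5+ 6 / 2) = -149338967956228988 / 6758530565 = -22096366.44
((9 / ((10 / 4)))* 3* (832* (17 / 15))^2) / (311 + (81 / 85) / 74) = 1509998051328 / 48906775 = 30875.03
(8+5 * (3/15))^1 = 9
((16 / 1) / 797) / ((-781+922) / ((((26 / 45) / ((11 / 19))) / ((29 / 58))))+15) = 15808 / 67438155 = 0.00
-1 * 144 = -144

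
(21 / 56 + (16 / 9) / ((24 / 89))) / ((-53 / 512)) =-96320 / 1431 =-67.31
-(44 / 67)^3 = -85184 / 300763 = -0.28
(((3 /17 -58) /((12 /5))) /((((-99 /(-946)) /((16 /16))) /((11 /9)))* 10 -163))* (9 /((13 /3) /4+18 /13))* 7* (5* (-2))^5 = -247273650000 /651899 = -379312.82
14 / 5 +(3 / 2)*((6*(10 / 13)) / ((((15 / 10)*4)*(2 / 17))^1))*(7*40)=178682 / 65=2748.95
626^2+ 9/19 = 7445653/19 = 391876.47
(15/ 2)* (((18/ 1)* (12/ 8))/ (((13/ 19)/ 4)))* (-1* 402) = -6186780/ 13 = -475906.15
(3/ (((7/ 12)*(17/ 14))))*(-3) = -216/ 17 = -12.71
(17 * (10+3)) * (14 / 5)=3094 / 5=618.80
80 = 80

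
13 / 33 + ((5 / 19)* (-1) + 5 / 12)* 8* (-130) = -99853 / 627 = -159.26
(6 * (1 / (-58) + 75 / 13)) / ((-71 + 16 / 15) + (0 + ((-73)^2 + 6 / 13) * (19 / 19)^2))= 0.01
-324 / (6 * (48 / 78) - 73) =4212 / 901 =4.67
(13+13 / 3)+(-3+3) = 52 / 3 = 17.33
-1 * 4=-4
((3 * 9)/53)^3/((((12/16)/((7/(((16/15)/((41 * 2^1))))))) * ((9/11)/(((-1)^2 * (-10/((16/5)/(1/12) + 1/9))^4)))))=707804678109375000/1342832549198073917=0.53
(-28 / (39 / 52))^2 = 12544 / 9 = 1393.78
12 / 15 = 4 / 5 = 0.80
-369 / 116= -3.18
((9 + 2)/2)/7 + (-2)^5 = -437/14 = -31.21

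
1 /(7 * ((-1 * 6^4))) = -1 /9072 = -0.00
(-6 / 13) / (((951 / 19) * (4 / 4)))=-38 / 4121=-0.01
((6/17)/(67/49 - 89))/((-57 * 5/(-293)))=-14357/3467405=-0.00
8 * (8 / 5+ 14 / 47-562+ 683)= 983.18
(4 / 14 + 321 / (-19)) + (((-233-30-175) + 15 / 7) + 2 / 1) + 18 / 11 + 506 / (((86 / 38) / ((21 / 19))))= -12689596 / 62909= -201.71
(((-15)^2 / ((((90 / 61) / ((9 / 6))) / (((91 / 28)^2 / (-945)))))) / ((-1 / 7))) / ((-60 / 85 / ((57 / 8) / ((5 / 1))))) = -3329807 / 92160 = -36.13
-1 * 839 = -839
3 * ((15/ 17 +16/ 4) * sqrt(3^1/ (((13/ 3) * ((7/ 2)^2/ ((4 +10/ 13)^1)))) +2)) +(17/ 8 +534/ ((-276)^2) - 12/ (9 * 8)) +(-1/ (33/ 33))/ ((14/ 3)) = 38905/ 22218 +249 * sqrt(18794)/ 1547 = 23.82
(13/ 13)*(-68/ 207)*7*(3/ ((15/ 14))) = -6664/ 1035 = -6.44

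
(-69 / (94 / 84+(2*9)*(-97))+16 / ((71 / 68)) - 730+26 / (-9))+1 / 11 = -369565045583 / 515120265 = -717.43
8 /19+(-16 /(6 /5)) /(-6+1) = 176 /57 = 3.09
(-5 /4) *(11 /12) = -55 /48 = -1.15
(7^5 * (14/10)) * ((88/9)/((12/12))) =10353112/45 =230069.16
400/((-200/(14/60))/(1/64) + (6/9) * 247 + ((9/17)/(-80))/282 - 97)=-1073856000/147090019423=-0.01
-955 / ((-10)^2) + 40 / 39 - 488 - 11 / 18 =-1163297 / 2340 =-497.14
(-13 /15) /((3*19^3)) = -13 /308655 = -0.00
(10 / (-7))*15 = -150 / 7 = -21.43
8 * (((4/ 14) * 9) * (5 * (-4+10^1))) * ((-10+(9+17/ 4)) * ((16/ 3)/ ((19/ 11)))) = 823680/ 133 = 6193.08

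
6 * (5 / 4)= 15 / 2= 7.50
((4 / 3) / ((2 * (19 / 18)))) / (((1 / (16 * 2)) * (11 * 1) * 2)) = 192 / 209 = 0.92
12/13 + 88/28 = 370/91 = 4.07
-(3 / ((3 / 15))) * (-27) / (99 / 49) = 2205 / 11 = 200.45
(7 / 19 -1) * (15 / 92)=-45 / 437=-0.10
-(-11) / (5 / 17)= 187 / 5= 37.40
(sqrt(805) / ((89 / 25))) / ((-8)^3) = -25* sqrt(805) / 45568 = -0.02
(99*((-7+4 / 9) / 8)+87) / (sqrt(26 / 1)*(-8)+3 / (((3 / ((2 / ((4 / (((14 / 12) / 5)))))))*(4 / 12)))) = -18800*sqrt(26) / 665551-1645 / 1331102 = -0.15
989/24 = 41.21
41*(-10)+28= -382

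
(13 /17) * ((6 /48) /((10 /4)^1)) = 13 /340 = 0.04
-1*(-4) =4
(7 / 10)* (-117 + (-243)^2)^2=2431086436.80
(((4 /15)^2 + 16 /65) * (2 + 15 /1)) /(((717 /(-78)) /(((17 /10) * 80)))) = -4291072 /53775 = -79.80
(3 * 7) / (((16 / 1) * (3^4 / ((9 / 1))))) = 7 / 48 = 0.15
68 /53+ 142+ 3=7753 /53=146.28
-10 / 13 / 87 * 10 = -100 / 1131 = -0.09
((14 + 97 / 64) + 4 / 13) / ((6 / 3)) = 13165 / 1664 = 7.91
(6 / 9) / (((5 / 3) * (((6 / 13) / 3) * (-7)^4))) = 13 / 12005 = 0.00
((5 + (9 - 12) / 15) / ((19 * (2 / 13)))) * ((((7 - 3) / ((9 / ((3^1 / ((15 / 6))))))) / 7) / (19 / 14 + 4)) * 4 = 3328 / 35625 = 0.09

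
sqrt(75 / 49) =5 * sqrt(3) / 7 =1.24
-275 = -275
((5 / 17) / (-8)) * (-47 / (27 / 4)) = 235 / 918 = 0.26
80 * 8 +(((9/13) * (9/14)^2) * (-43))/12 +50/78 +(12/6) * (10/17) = 333078701/519792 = 640.79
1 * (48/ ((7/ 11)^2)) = 5808/ 49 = 118.53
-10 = -10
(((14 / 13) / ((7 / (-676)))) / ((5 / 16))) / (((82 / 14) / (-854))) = 9947392 / 205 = 48523.86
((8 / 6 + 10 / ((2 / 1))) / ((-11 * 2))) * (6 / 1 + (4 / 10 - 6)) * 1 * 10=-38 / 33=-1.15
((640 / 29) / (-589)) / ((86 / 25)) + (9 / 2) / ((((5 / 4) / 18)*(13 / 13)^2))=237932492 / 3672415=64.79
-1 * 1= -1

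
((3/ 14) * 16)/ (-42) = -4/ 49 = -0.08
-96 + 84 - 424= -436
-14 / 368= -7 / 184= -0.04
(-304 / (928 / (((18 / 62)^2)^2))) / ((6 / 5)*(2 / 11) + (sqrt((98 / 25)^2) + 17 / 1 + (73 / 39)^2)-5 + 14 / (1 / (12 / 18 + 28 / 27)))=-156425229675 / 2923369987084342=-0.00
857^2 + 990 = 735439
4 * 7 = 28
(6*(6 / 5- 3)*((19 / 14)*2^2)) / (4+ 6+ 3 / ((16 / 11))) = -32832 / 6755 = -4.86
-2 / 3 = -0.67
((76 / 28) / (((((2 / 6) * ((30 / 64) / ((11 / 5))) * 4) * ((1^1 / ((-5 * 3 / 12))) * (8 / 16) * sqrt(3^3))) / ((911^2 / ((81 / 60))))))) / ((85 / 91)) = -36078325712 * sqrt(3) / 20655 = -3025393.04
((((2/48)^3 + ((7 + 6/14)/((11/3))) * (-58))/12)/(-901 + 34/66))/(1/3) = 125079475/3834077184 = 0.03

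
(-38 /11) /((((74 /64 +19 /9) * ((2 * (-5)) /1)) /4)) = 21888 /51755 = 0.42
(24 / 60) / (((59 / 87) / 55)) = 1914 / 59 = 32.44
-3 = -3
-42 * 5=-210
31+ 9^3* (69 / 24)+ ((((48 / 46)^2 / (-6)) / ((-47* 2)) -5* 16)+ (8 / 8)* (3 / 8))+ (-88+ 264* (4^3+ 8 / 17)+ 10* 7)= 32206663259 / 1690684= 19049.49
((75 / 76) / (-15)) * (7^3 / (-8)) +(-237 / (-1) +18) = 156755 / 608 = 257.82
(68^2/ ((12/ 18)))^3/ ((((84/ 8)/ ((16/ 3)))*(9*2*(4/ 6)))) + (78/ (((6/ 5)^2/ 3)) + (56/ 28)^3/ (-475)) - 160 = 93924108509313/ 6650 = 14123926091.63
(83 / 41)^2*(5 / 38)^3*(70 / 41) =30139375 / 1890916556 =0.02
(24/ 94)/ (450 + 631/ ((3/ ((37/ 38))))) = 1368/ 3508409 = 0.00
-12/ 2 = -6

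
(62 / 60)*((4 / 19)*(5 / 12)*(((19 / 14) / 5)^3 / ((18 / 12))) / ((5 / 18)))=11191 / 2572500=0.00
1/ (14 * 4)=1/ 56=0.02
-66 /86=-33 /43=-0.77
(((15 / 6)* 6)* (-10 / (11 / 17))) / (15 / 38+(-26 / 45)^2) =-196222500 / 616693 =-318.19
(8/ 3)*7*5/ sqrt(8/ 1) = 33.00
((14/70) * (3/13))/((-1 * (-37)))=3/2405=0.00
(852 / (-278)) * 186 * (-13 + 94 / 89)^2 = -89534223684 / 1101019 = -81319.42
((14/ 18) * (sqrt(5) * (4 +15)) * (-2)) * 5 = -1330 * sqrt(5)/ 9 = -330.44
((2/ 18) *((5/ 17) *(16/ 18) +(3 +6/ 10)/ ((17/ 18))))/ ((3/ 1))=3116/ 20655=0.15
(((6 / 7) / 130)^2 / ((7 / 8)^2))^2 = 331776 / 102905300850625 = 0.00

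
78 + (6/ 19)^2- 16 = 22418/ 361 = 62.10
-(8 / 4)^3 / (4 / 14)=-28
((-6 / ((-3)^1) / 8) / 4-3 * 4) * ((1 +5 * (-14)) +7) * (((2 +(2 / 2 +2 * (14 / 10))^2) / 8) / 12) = 811177 / 6400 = 126.75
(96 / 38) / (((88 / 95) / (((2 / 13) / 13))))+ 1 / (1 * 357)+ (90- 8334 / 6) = -862074958 / 663663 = -1298.96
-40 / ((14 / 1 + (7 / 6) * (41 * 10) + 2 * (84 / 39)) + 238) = -1560 / 28651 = -0.05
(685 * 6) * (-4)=-16440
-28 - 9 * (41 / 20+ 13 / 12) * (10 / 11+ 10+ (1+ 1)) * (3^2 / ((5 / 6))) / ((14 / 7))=-548294 / 275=-1993.80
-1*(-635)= 635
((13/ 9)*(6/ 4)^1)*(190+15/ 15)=2483/ 6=413.83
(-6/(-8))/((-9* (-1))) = 1/12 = 0.08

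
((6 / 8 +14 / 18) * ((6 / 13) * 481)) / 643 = 2035 / 3858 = 0.53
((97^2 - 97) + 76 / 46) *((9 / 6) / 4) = 321321 / 92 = 3492.62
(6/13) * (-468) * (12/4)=-648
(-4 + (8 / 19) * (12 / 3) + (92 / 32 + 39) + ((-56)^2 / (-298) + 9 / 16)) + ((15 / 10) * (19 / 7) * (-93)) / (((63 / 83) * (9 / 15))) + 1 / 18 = -801.76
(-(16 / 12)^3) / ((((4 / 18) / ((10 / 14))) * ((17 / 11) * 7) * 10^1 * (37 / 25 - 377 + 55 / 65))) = 57200 / 304300731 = 0.00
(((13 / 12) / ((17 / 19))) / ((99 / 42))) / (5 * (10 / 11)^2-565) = -2717 / 2966670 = -0.00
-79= -79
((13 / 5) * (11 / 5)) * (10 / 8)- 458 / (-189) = 36187 / 3780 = 9.57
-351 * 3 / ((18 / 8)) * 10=-4680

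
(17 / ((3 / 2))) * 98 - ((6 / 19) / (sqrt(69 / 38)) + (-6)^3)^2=-59710004 / 1311 + 864 * sqrt(2622) / 437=-45444.15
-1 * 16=-16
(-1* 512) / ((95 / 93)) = -47616 / 95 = -501.22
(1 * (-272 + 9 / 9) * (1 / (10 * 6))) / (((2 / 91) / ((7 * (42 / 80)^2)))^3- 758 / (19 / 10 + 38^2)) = 28954785986974390070619 / 3360717768656610290800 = 8.62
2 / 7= 0.29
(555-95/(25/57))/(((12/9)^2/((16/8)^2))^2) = 34263/20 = 1713.15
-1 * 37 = -37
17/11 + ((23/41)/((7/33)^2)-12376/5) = -271948874/110495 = -2461.19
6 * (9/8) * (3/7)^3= 729/1372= 0.53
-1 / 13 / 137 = -1 / 1781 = -0.00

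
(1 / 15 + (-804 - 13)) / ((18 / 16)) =-98032 / 135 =-726.16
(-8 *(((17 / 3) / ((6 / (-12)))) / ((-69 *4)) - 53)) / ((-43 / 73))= -6402100 / 8901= -719.26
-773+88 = -685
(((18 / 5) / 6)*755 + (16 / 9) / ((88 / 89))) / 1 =45025 / 99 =454.80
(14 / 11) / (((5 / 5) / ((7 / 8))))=49 / 44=1.11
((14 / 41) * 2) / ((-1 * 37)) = -0.02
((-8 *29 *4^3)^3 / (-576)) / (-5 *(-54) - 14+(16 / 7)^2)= 4894969856 / 225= 21755421.58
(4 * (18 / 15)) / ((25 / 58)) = 1392 / 125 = 11.14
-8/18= -4/9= -0.44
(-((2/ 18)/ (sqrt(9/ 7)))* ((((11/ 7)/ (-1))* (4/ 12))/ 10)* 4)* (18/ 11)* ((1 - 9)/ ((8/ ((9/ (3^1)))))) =-4* sqrt(7)/ 105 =-0.10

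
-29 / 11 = -2.64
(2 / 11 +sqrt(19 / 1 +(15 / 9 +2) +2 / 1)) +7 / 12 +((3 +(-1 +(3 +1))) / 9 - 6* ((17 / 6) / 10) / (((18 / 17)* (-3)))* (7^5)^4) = sqrt(222) / 3 +63414903640027139921 / 1485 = 42703638814833095.82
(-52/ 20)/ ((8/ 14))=-4.55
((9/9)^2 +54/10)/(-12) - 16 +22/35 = -334/21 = -15.90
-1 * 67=-67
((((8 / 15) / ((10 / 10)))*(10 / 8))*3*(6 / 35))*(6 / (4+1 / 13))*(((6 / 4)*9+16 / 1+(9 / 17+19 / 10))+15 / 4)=405522 / 22525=18.00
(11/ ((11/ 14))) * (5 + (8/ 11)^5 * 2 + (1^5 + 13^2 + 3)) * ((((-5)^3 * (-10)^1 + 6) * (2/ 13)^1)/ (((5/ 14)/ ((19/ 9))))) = 89594879798144/ 31404945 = 2852890.84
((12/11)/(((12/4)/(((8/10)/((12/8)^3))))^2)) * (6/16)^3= 8/22275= 0.00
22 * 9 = 198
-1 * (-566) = 566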